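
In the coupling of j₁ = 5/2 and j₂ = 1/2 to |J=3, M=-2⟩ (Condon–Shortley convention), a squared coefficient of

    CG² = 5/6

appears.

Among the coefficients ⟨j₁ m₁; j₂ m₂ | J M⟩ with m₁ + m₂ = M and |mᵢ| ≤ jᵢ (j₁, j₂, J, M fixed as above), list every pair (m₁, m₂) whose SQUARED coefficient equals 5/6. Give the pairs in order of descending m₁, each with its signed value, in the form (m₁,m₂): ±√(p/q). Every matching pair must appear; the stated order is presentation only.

(-3/2,-1/2): +√(5/6)

Admissible pairs with m₁+m₂ = M = -2: (-5/2,1/2), (-3/2,-1/2)
  (m₁,m₂)=(-3/2,-1/2): CG² = 5/6, CG = +√(5/6)   ← matches the target
  (m₁,m₂)=(-5/2,1/2): CG² = 1/6, CG = +√(1/6)
Pairs with CG² = 5/6: (-3/2,-1/2): +√(5/6)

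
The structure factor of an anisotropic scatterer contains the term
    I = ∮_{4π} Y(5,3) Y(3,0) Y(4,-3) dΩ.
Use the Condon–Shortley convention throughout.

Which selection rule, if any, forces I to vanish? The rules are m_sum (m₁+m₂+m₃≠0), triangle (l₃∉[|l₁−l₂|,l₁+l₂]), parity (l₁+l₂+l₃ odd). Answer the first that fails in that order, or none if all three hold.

none

m₁+m₂+m₃ = 3 + 0 − 3 = 0  ✓
triangle: |5−3|=2 ≤ l₃=4 ≤ 5+3=8  ✓
parity: l₁+l₂+l₃ = 12 is even  ✓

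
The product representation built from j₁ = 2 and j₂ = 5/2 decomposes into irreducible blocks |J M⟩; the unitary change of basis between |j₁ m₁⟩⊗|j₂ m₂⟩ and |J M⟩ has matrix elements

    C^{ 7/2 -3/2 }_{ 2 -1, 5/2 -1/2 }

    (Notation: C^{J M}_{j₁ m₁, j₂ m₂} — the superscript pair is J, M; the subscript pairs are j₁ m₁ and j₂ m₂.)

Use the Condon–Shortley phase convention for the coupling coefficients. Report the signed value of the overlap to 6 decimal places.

j₁+j₂−J=1  J+j₁−j₂=3  J−j₁+j₂=4  j₁+j₂+J+1=9
(j₁±m₁, j₂±m₂, J±M) = (1,3,2,3,2,5)
P² = 384/7
sum k=0..1:
  [0] +1/24 = 1/24
  [1] −1/12 = -1/12
S = -1/24
C² = P²·S² = 2/21 ; C = -0.308607

-0.308607  (= −√(2/21))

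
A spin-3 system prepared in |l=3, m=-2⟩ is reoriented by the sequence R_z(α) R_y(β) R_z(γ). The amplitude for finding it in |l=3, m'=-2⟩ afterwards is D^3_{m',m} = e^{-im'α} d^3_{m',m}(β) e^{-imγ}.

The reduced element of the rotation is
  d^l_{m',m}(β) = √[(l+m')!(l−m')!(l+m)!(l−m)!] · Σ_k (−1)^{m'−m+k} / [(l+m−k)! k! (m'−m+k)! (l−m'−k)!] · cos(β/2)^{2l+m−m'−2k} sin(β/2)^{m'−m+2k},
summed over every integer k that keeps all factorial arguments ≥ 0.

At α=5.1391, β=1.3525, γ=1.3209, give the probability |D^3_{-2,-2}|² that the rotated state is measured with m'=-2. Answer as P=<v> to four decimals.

First d^3_{-2,-2}(β=1.3525), then the phase factors e^{-i(-2)α} and e^{-i(-2)γ}:
Half-angle: c=0.779925, s=0.625873. N=√(1·120·1·120)=120.000000
k: max(0,(-2)−(-2))=0 … min(3+(-2),3−(-2))=1
  k=0: (−1)^0·120.0000/(120)·0.7799^6·0.6259^0 = +0.225070
  k=1: (−1)^1·120.0000/(24)·0.7799^4·0.6259^2 = -0.724693
d^3_{-2,-2}(1.3525) = +0.225070 -0.724693 = -0.499623
|D^3_{-2,-2}|² = |d^3_{-2,-2}(β)|² = (-0.499623)² = 0.249623 (the z-rotation phases have unit modulus)

P=0.2496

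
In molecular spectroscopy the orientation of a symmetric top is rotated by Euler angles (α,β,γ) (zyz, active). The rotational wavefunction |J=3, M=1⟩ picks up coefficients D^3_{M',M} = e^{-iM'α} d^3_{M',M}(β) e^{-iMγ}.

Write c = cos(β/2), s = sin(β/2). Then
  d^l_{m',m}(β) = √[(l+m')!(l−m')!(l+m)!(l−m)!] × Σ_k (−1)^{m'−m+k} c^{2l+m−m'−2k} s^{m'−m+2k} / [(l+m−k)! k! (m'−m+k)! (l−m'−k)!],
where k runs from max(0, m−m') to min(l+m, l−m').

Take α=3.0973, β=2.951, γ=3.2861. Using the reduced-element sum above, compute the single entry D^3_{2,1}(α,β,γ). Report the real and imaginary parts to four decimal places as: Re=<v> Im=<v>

Re=-0.0053 Im=0.0003

Split into d^3_{2,1}(β=2.9510) × two z-phases.
With c≡cos(β/2)=0.095152 and s≡sin(β/2)=0.995463, N=[120·1·24·2]^{1/2}=75.894664
k: max(0,(1)−(2))=0 … min(3+(1),3−(2))=1
  k=0: (−1)^1·75.8947/(24)·0.0952^5·0.9955^1 = -0.000025
  k=1: (−1)^2·75.8947/(12)·0.0952^3·0.9955^3 = +0.005375
d^3_{2,1}(2.9510) = -0.000025 +0.005375 = +0.005350
Phases: e^{-i·(2)·3.0973}=+0.996079+0.088469i, e^{-i·(1)·3.2861}=-0.989577+0.144005i ⇒ D=-0.005342+0.000299i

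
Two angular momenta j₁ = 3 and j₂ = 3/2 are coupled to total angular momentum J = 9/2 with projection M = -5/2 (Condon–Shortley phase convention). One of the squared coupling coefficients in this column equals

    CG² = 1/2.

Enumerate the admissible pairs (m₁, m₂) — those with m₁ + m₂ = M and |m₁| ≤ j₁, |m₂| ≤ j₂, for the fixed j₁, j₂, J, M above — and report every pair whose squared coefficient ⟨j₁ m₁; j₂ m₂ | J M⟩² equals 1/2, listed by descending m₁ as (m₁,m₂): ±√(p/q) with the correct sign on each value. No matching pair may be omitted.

(-2,-1/2): +√(1/2)

Admissible pairs with m₁+m₂ = M = -5/2: (-3,1/2), (-2,-1/2), (-1,-3/2)
  (m₁,m₂)=(-1,-3/2): CG² = 5/12, CG = +√(5/12)
  (m₁,m₂)=(-2,-1/2): CG² = 1/2, CG = +√(1/2)   ← matches the target
  (m₁,m₂)=(-3,1/2): CG² = 1/12, CG = +√(1/12)
Pairs with CG² = 1/2: (-2,-1/2): +√(1/2)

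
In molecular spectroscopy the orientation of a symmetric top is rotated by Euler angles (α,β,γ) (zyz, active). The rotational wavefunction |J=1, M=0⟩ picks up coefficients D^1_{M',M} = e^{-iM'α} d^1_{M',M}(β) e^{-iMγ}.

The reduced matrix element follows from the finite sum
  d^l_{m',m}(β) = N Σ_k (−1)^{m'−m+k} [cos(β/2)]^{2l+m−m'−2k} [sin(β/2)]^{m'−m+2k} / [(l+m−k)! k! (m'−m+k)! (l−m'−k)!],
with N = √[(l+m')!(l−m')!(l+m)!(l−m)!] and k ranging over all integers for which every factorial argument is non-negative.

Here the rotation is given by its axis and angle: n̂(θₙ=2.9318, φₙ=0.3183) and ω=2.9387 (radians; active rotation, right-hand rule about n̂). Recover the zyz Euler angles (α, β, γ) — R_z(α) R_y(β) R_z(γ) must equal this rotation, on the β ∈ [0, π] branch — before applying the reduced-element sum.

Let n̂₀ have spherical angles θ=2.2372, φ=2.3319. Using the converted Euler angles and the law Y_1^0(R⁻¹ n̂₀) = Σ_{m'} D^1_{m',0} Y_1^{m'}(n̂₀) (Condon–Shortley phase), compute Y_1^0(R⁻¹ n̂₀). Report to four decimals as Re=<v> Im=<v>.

Re=-0.2243 Im=0.0000

Axis–angle → zyz. n̂ = (sinθₙcosφₙ, sinθₙsinφₙ, cosθₙ) = (+0.197796, +0.065175, -0.978074), ω = 2.9387.
R = I cosω + sinω [n̂]ₓ + (1−cosω) n̂n̂ᵀ gives
  R = [-0.902044, +0.222603, -0.369817; -0.171567, -0.971079, -0.166040; -0.396083, -0.086327, +0.914148]
β = atan2(√(R₁₃²+R₂₃²), R₃₃) = 0.417396; α = atan2(R₂₃, R₁₃) mod 2π = 3.563597; γ = atan2(R₃₂, −R₃₁) mod 2π = 6.068590
Need the full column D^1_{m',0} for m'=−1..1 at α=3.5636, β=0.4174, γ=6.0686.
cos(β/2)=0.978301, sin(β/2)=0.207186
d^1_{-1,0}: single k=1 term ⇒ +0.286648;  D = -0.261500-0.117408i
d^1_{0,0}: k∈[0..1] ⇒ +0.957074 -0.042926 = +0.914148;  D = +0.914148+0.000000i
d^1_{1,0}: single k=0 term ⇒ -0.286648;  D = +0.261500-0.117408i
Y_1^{m'}(θ=2.2372,φ=2.3319) and Σ D·Y over m':
  (-0.2615-0.1174i)·(-0.1873-0.1966i)  (+0.9141+0.0000i)·(-0.3020+0.0000i)  (+0.2615-0.1174i)·(+0.1873-0.1966i)
Y_1^0(R⁻¹ n̂) = -0.224316+0.000000i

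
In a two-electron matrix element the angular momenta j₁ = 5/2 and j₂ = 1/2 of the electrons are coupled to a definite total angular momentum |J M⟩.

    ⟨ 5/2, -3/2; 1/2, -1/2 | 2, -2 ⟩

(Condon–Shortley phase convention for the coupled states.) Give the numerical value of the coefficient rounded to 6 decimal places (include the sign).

+√(1/6) = +0.408248

j₁+j₂−J=1  J+j₁−j₂=4  J−j₁+j₂=0  j₁+j₂+J+1=6
(j₁±m₁, j₂±m₂, J±M) = (1,4,0,1,0,4)
P² = 96
sum k=0..0:
  [0] +1/24 = 1/24
S = 1/24
C² = P²·S² = 1/6 ; C = +0.408248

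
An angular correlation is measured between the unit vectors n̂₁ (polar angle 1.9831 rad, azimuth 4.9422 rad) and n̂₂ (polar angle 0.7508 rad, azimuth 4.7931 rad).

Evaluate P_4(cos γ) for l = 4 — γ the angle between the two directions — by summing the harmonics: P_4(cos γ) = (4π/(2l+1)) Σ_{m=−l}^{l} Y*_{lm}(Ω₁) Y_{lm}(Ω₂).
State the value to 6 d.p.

Addition theorem: P_4(cos γ) = (4π/9) Σ_m Y*_{lm}(Ω₁) Y_{lm}(Ω₂), m = −4…4:
  term(m=-4) = 0.02473 + 0.01679j   from Y*(Ω₁)=0.18910 + 0.24794j, Y(Ω₂)=0.09091 - 0.03041j
  term(m=-3) = -0.10106 - 0.04848j   from Y*(Ω₁)=0.24537 - 0.29765j, Y(Ω₂)=-0.06967 - 0.28211j
  term(m=-2) = 0.01421 + 0.00437j   from Y*(Ω₁)=-0.03122 - 0.01545j, Y(Ω₂)=-0.42137 + 0.06862j
  term(m=-1) = 0.05642 + 0.00847j   from Y*(Ω₁)=0.07422 - 0.31727j, Y(Ω₂)=0.01412 + 0.17452j
  term(m=+0) = 0.03107 + 0.00000j   from Y*(Ω₁)=-0.09678 + 0.00000j, Y(Ω₂)=-0.32109 + 0.00000j
  term(m=+1) = 0.05642 - 0.00847j   from Y*(Ω₁)=-0.07422 - 0.31727j, Y(Ω₂)=-0.01412 + 0.17452j
  term(m=+2) = 0.01421 - 0.00437j   from Y*(Ω₁)=-0.03122 + 0.01545j, Y(Ω₂)=-0.42137 - 0.06862j
  term(m=+3) = -0.10106 + 0.04848j   from Y*(Ω₁)=-0.24537 - 0.29765j, Y(Ω₂)=0.06967 - 0.28211j
  term(m=+4) = 0.02473 - 0.01679j   from Y*(Ω₁)=0.18910 - 0.24794j, Y(Ω₂)=0.09091 + 0.03041j
Accumulated sum 0.01967 + 0.00000j; after 4π/(2l+1) scaling, 0.02747 + 0.00000j ⇒ P_4 = 0.027470

0.027470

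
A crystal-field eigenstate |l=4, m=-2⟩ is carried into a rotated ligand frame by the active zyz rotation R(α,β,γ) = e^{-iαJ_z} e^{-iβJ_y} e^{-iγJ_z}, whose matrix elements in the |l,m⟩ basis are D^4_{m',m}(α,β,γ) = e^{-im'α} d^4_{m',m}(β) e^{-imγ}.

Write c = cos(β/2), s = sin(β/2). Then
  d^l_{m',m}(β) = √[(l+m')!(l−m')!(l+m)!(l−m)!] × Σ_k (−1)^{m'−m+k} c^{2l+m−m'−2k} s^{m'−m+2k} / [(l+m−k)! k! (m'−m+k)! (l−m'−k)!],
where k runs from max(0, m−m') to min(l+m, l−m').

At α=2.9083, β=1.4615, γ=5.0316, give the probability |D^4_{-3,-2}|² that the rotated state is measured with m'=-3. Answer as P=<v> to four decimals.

D^4_{-3,-2}(2.9083,1.4615,5.0316) = e^{-i·-3·2.9083}·d^4_{-3,-2}(1.4615)·e^{-i·-2·5.0316}. Compute d first:
Half-angle: c=0.744674, s=0.667428. N=√(1·5040·2·720)=2693.993318
The bounds max(0,m−m')=1 and min(l+m,l−m')=2 give 2 terms
  k=1: (−1)^0·2693.9933/(720)·0.7447^7·0.6674^1 = +0.317126
  k=2: (−1)^1·2693.9933/(240)·0.7447^5·0.6674^3 = -0.764241
d^4_{-3,-2}(1.4615) = +0.317126 -0.764241 = -0.447115
|D^4_{-3,-2}|² = |d^4_{-3,-2}(β)|² = (-0.447115)² = 0.199911 (the z-rotation phases have unit modulus)

P=0.1999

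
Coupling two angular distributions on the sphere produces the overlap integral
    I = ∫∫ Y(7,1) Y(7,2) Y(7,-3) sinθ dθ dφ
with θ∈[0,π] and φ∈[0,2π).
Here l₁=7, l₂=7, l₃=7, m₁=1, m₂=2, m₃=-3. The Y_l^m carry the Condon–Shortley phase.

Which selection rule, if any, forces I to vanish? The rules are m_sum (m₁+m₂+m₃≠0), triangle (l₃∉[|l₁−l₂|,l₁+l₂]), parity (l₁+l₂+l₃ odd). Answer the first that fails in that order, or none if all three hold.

parity

Σmᵢ = 0  ✓
l₃∈[|l₁−l₂|,l₁+l₂]=[0,14], have l₃=7  ✓
Σlᵢ = 21 ⇒ odd  ✗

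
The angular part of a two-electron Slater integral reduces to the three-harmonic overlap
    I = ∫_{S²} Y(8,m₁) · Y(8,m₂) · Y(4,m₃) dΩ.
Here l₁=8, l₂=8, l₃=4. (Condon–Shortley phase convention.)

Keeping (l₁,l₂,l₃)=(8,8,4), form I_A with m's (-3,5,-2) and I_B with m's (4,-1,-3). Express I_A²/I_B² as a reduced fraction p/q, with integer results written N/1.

Same 8,8,4: normalisation and zero-m 3j drop out of the ratio.
A: Δ: 12! 4! 4! / 21! → 1/185175900; sum: t=9:−1/209018880 t=10:+1/261273600 t=11:−1/3832012800 = -1/821145600; 3j²(8 8 4; -3 5 -2) = Δ·Π!·Σ² = 2/969  (sign -1)
B: Δ: 12! 4! 4! / 21! → 1/185175900; sum: t=3:−1/313528320 t=4:+1/139345920 = 1/250822656; 3j²(8 8 4; 4 -1 -3) = Δ·Π!·Σ² = 1375/151164  (sign -1)
I_A²/I_B² = (2/969)/(1375/151164) = 312/1375

312/1375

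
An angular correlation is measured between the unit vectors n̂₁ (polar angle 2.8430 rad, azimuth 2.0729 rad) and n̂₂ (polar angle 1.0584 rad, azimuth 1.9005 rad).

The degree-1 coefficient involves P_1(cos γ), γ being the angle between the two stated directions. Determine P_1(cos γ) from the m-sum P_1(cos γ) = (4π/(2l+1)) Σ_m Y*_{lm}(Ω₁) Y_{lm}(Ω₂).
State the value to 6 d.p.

Summing Y*_{l m}(θ₁,φ₁)·Y_{l m}(θ₂,φ₂) over m ∈ [−1, 1]; prefactor 4π/(2·1+1) = 4.188790:
  [-1]  conj(Y_{1,-1})(Ω₁) = -0.04891 + 0.08909j ; Y_{1,-1}(Ω₂) = -0.09749 - 0.28490j ; Δ = 0.03015 + 0.00525j
  [+0]  conj(Y_{1,0})(Ω₁) = -0.46698 + 0.00000j ; Y_{1,0}(Ω₂) = 0.23955 + 0.00000j ; Δ = -0.11186 + 0.00000j
  [+1]  conj(Y_{1,1})(Ω₁) = 0.04891 + 0.08909j ; Y_{1,1}(Ω₂) = 0.09749 - 0.28490j ; Δ = 0.03015 - 0.00525j
Σ over m = -0.05156 + 0.00000j; ×(4π/3) → -0.21598 + 0.00000j. Real part: -0.215979

-0.215979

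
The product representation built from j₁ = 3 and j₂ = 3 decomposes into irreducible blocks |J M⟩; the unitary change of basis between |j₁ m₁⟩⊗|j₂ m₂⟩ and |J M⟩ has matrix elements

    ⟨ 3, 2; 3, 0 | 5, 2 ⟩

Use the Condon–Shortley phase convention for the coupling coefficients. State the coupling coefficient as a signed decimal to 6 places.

triangle: 1!×5!×5!/12! = 14400/479001600
(j±m)!: 5!×1!×3!×3!×7!×3! = 130636800
prefactor² = (2J+1)×Δ×N² = 43200
  k=0: +1/(0!×1!×1!×3!×4!×2!) = 1/288
  k=1: −1/(1!×0!×0!×2!×5!×3!) = -1/1440
Σ = 1/360  ⇒  CG² = 43200×(1/360)² = 1/3
CG = +√(1/3) = +0.577350

+0.577350  (= +√(1/3))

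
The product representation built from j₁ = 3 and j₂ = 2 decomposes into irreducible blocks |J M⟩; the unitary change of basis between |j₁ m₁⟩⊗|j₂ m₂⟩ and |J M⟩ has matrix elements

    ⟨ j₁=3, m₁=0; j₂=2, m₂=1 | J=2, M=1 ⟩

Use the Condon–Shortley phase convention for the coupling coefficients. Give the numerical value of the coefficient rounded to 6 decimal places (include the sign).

j₁+j₂−J=3  J+j₁−j₂=3  J−j₁+j₂=1  j₁+j₂+J+1=8
(j₁±m₁, j₂±m₂, J±M) = (3,3,3,1,3,1)
P² = 81/14
sum k=2..3:
  [2] +1/4 = 1/4
  [3] −1/36 = -1/36
S = 2/9
C² = P²·S² = 2/7 ; C = +0.534522

+0.534522  (= +√(2/7))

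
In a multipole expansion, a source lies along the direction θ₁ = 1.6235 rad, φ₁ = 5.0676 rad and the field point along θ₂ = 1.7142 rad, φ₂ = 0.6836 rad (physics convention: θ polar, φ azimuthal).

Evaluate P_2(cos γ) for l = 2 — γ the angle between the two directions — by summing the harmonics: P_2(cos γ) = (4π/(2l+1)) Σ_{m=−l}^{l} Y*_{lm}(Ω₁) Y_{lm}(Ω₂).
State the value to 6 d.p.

Summing Y*_{l m}(θ₁,φ₁)·Y_{l m}(θ₂,φ₂) over m ∈ [−2, 2]; prefactor 4π/(2·2+1) = 2.513274:
  [-2]  conj(Y_{2,-2})(Ω₁) = -0.292017-0.251211i ; Y_{2,-2}(Ω₂) = +0.076507-0.370570i ; Δ = -0.115432+0.088993i
  [-1]  conj(Y_{2,-1})(Ω₁) = -0.014134+0.038104i ; Y_{2,-1}(Ω₂) = -0.084720+0.069016i ; Δ = -0.001432-0.004204i
  [+0]  conj(Y_{2,0})(Ω₁) = -0.312766-0.000000i ; Y_{2,0}(Ω₂) = -0.296067+0.000000i ; Δ = +0.092600+0.000000i
  [+1]  conj(Y_{2,1})(Ω₁) = +0.014134+0.038104i ; Y_{2,1}(Ω₂) = +0.084720+0.069016i ; Δ = -0.001432+0.004204i
  [+2]  conj(Y_{2,2})(Ω₁) = -0.292017+0.251211i ; Y_{2,2}(Ω₂) = +0.076507+0.370570i ; Δ = -0.115432-0.088993i
Accumulated sum -0.141130+0.000000i; after 4π/(2l+1) scaling, -0.354698+0.000000i ⇒ P_2 = -0.354698

-0.354698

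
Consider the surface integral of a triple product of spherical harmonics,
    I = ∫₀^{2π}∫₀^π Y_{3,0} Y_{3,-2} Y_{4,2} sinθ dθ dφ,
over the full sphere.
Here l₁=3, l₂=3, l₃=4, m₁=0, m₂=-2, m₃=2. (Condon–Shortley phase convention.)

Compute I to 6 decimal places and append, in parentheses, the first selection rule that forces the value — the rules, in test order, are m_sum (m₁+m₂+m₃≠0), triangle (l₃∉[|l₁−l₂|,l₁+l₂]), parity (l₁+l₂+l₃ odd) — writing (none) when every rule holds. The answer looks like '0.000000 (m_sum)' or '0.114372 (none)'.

-0.044418 (none)

Rules hold: Σm=0, L=10 even, 0≤4≤6.
N = 7·7·9 = 441
Δ = 2!·4!·4!/11! = 1/34650
Racah Σ t=0..2: t=0:+1/72 t=1:−1/16 t=2:+1/72 = -5/144
⇒ 3j(3 3 4; 0 0 0)² = 2/77, sgn -1
Racah Σ t=0..1: t=0:+1/72 t=1:−1/96 = 1/288
⇒ 3j(3 3 4; 0 -2 2)² = 1/462, sgn +1
4πI² = N·(3j₀)²·(3jₘ)² = 3/121
I = -1·√(0.0247934/4π) = -0.04441841
No selection rule forces the value: the integral is nonzero (none).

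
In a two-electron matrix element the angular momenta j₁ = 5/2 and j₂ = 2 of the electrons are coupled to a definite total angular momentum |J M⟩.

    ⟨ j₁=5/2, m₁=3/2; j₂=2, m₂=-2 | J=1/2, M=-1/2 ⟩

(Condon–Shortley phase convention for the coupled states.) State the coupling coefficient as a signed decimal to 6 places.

+√(1/15) ≈ +0.258199

j₁+j₂−J=4  J+j₁−j₂=1  J−j₁+j₂=0  j₁+j₂+J+1=6
(j₁±m₁, j₂±m₂, J±M) = (4,1,0,4,0,1)
P² = 192/5
sum k=0..0:
  [0] +1/24 = 1/24
S = 1/24
C² = P²·S² = 1/15 ; C = +0.258199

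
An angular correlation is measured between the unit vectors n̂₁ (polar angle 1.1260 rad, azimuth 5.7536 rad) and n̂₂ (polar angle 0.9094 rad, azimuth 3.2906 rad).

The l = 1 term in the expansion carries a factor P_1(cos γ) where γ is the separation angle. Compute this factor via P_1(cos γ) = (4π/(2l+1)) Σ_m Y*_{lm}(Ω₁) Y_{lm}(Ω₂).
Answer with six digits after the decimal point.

Summing Y*_{l m}(θ₁,φ₁)·Y_{l m}(θ₂,φ₂) over m ∈ [−1, 1]; prefactor 4π/(2·1+1) = 4.188790:
  [-1]  conj(Y_{1,-1})(Ω₁) = (0.269155, -0.157553) ; Y_{1,-1}(Ω₂) = (-0.269620, 0.040475) ; Δ = (-0.066193, 0.053374)
  [+0]  conj(Y_{1,0})(Ω₁) = (0.210233, -0.000000) ; Y_{1,0}(Ω₂) = (0.300109, 0.000000) ; Δ = (0.063093, 0.000000)
  [+1]  conj(Y_{1,1})(Ω₁) = (-0.269155, -0.157553) ; Y_{1,1}(Ω₂) = (0.269620, 0.040475) ; Δ = (-0.066193, -0.053374)
Total Σ_m = (-0.069293, 0.000000). Multiply by 4.188790: (-0.290252, 0.000000). P_1(cos γ) = -0.290252

-0.290252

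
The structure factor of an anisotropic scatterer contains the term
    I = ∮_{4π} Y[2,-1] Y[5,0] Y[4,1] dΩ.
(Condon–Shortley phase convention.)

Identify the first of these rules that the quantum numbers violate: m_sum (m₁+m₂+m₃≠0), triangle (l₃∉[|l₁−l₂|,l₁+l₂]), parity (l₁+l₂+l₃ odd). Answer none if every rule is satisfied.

parity

Σmᵢ = 0  ✓
l₃∈[|l₁−l₂|,l₁+l₂]=[3,7], have l₃=4  ✓
Σlᵢ = 11 ⇒ odd  ✗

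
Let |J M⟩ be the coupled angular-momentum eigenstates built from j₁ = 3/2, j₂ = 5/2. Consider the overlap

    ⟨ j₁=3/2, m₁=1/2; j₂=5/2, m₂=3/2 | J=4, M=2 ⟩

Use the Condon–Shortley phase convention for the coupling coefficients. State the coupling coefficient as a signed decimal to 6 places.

j₁+j₂−J=0  J+j₁−j₂=3  J−j₁+j₂=5  j₁+j₂+J+1=9
(j₁±m₁, j₂±m₂, J±M) = (2,1,4,1,6,2)
P² = 8640/7
sum k=0..0:
  [0] +1/48 = 1/48
S = 1/48
C² = P²·S² = 15/28 ; C = +0.731925

+√(15/28) = +0.731925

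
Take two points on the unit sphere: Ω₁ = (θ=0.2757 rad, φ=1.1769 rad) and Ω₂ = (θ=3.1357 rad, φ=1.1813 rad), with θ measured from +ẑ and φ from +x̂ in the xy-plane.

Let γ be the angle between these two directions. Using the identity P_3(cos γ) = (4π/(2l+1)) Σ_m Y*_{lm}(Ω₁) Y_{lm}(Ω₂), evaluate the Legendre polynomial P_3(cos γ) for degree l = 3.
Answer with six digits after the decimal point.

-0.775166

Summing Y*_{l m}(θ₁,φ₁)·Y_{l m}(θ₂,φ₂) over m ∈ [−3, 3]; prefactor 4π/(2·3+1) = 1.795196:
  [-3]  conj(Y_{3,-3})(Ω₁) = -0.00779 - 0.00319j ; Y_{3,-3}(Ω₂) = -0.00000 + 0.00000j ; Δ = 0.00000 - 0.00000j
  [-2]  conj(Y_{3,-2})(Ω₁) = -0.05141 + 0.05165j ; Y_{3,-2}(Ω₂) = 0.00003 + 0.00002j ; Δ = -0.00000 + 0.00000j
  [-1]  conj(Y_{3,-1})(Ω₁) = 0.12255 + 0.29486j ; Y_{3,-1}(Ω₂) = 0.00289 - 0.00705j ; Δ = 0.00243 - 0.00001j
  [+0]  conj(Y_{3,0})(Ω₁) = 0.58512 + 0.00000j ; Y_{3,0}(Ω₂) = -0.74627 + 0.00000j ; Δ = -0.43666 + 0.00000j
  [+1]  conj(Y_{3,1})(Ω₁) = -0.12255 + 0.29486j ; Y_{3,1}(Ω₂) = -0.00289 - 0.00705j ; Δ = 0.00243 + 0.00001j
  [+2]  conj(Y_{3,2})(Ω₁) = -0.05141 - 0.05165j ; Y_{3,2}(Ω₂) = 0.00003 - 0.00002j ; Δ = -0.00000 - 0.00000j
  [+3]  conj(Y_{3,3})(Ω₁) = 0.00779 - 0.00319j ; Y_{3,3}(Ω₂) = 0.00000 + 0.00000j ; Δ = 0.00000 + 0.00000j
Accumulated sum -0.43180 + 0.00000j; after 4π/(2l+1) scaling, -0.77517 + 0.00000j ⇒ P_3 = -0.775166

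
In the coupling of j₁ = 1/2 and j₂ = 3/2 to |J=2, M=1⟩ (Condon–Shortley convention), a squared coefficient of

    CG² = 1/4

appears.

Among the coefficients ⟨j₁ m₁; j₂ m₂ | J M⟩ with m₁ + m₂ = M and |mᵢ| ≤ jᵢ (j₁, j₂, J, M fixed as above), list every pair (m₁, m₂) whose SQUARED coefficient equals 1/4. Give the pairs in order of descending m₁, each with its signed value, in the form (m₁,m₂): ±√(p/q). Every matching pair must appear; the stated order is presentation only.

(-1/2,3/2): +√(1/4)

Admissible pairs with m₁+m₂ = M = 1: (-1/2,3/2), (1/2,1/2)
  (m₁,m₂)=(1/2,1/2): CG² = 3/4, CG = +√(3/4)
  (m₁,m₂)=(-1/2,3/2): CG² = 1/4, CG = +√(1/4)   ← matches the target
Pairs with CG² = 1/4: (-1/2,3/2): +√(1/4)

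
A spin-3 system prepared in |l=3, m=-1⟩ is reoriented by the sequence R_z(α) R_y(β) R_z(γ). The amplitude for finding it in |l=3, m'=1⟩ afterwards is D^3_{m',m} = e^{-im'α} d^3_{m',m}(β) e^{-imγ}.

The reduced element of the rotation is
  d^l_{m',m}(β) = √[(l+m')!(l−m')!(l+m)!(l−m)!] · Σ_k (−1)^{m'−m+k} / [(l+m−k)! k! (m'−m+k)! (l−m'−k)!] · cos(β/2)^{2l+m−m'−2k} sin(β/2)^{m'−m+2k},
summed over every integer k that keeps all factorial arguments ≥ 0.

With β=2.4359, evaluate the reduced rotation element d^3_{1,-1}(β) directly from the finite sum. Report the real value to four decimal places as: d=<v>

d=0.0174

d^3_{1,-1}(β=2.4359) via the finite sum:
With c≡cos(β/2)=0.345570 and s≡sin(β/2)=0.938393, N=[24·2·2·24]^{1/2}=48.000000
The bounds max(0,m−m')=0 and min(l+m,l−m')=2 give 3 terms
  k=0: (−1)^2·48.0000/(8)·0.3456^4·0.9384^2 = +0.075347
  k=1: (−1)^3·48.0000/(6)·0.3456^2·0.9384^4 = -0.740801
  k=2: (−1)^4·48.0000/(48)·0.3456^0·0.9384^6 = +0.682823
d^3_{1,-1}(2.4359) = +0.075347 -0.740801 +0.682823 = +0.017370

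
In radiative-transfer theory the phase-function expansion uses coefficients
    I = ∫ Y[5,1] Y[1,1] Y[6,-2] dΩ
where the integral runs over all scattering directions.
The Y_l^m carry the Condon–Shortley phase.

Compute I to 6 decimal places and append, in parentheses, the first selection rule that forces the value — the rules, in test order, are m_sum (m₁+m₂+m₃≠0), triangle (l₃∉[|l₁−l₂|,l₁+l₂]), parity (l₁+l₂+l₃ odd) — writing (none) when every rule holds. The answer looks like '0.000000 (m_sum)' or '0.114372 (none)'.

Rules hold: Σm=0, L=12 even, 4≤6≤6.
N = 11·3·13 = 429
Δ = 0!·10!·2!/13! = 1/858
Racah Σ t=0..0: t=0:+1/14400 = 1/14400
⇒ 3j(5 1 6; 0 0 0)² = 6/143, sgn +1
Racah Σ t=0..0: t=0:+1/34560 = 1/34560
⇒ 3j(5 1 6; 1 1 -2)² = 14/429, sgn +1
4πI² = N·(3j₀)²·(3jₘ)² = 84/143
I = +1·√(0.587413/4π) = 0.21620548
No selection rule forces the value: the integral is nonzero (none).

0.216205 (none)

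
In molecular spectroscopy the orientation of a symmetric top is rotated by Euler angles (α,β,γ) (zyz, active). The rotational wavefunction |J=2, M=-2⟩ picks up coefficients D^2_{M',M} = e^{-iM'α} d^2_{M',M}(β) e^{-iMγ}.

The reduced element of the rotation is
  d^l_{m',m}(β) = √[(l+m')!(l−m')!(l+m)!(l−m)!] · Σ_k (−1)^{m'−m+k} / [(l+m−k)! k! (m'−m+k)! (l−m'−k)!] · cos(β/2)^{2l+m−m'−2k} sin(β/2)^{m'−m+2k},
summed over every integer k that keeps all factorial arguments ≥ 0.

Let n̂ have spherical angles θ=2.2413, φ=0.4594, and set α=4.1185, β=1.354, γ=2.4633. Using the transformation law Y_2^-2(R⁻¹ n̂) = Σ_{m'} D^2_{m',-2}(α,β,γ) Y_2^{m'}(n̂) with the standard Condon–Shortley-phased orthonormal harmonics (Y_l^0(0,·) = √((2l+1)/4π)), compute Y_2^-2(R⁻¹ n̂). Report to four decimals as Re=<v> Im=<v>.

Re=-0.1296 Im=-0.0526

Need the full column D^2_{m',-2} for m'=−2..2 at α=4.1185, β=1.3540, γ=2.4633.
cos(β/2)=0.779456, sin(β/2)=0.626457
d^2_{-2,-2}: single k=0 term ⇒ +0.369118;  D = +0.305223+0.207575i
d^2_{-1,-2}: single k=0 term ⇒ -0.593329;  D = +0.551075-0.219900i
d^2_{0,-2}: single k=0 term ⇒ +0.584039;  D = +0.124153-0.570690i
d^2_{1,-2}: single k=0 term ⇒ -0.383262;  D = -0.264786-0.277089i
d^2_{2,-2}: single k=0 term ⇒ +0.154016;  D = -0.151827+0.025876i
Y_2^{m'}(θ=2.2413,φ=0.4594) and Σ D·Y over m':
  (+0.3052+0.2076i)·(+0.1439-0.1885i)  (+0.5511-0.2199i)·(-0.3371+0.1668i)  (+0.1242-0.5707i)·(+0.0499+0.0000i)  (-0.2648-0.2771i)·(+0.3371+0.1668i)  (-0.1518+0.0259i)·(+0.1439+0.1885i)
Y_2^-2(R⁻¹ n̂) = -0.129641-0.052592i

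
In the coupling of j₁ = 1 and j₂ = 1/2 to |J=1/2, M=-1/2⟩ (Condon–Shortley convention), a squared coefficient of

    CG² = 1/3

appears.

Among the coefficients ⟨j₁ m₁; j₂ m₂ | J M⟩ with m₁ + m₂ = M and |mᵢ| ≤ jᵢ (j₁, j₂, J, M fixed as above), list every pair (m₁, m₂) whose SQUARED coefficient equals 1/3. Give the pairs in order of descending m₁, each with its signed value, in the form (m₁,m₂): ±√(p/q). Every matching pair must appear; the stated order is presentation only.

(0,-1/2): +√(1/3)

Admissible pairs with m₁+m₂ = M = -1/2: (-1,1/2), (0,-1/2)
  (m₁,m₂)=(0,-1/2): CG² = 1/3, CG = +√(1/3)   ← matches the target
  (m₁,m₂)=(-1,1/2): CG² = 2/3, CG = −√(2/3)
Pairs with CG² = 1/3: (0,-1/2): +√(1/3)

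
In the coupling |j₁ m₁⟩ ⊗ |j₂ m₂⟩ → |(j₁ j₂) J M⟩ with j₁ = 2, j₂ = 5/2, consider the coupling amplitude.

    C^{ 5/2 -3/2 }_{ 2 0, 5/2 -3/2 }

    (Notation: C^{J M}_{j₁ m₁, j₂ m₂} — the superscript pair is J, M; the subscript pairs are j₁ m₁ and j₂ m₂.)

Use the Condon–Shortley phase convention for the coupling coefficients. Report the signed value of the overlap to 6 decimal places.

-0.119523

j₁+j₂−J=2  J+j₁−j₂=2  J−j₁+j₂=3  j₁+j₂+J+1=8
(j₁±m₁, j₂±m₂, J±M) = (2,2,1,4,1,4)
P² = 288/35
sum k=0..1:
  [0] +1/8 = 1/8
  [1] −1/6 = -1/6
S = -1/24
C² = P²·S² = 1/70 ; C = -0.119523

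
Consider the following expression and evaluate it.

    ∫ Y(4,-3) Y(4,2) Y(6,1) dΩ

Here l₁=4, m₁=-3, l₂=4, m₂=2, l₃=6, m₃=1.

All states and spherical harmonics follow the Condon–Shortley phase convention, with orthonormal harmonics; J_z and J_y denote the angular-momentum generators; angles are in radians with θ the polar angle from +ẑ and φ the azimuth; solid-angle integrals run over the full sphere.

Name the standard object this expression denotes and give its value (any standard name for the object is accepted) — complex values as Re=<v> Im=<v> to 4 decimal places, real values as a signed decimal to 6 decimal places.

This is a Gaunt coefficient — the integral of a triple product of spherical harmonics over the sphere.
Rules hold: Σm=0, L=14 even, 0≤6≤8.
N = 9·9·13 = 1053
Δ = 2!·6!·6!/15! = 1/1261260
Racah Σ t=0..2: t=0:+1/4608 t=1:−1/1296 t=2:+1/4608 = -7/20736
⇒ 3j(4 4 6; 0 0 0)² = 20/1287, sgn -1
Racah Σ t=1..2: t=1:−1/86400 t=2:+1/11520 = 13/172800
⇒ 3j(4 4 6; -3 2 1)² = 13/660, sgn -1
4πI² = N·(3j₀)²·(3jₘ)² = 39/121
I = +1·√(0.322314/4π) = 0.16015286

Gaunt coefficient, +0.160153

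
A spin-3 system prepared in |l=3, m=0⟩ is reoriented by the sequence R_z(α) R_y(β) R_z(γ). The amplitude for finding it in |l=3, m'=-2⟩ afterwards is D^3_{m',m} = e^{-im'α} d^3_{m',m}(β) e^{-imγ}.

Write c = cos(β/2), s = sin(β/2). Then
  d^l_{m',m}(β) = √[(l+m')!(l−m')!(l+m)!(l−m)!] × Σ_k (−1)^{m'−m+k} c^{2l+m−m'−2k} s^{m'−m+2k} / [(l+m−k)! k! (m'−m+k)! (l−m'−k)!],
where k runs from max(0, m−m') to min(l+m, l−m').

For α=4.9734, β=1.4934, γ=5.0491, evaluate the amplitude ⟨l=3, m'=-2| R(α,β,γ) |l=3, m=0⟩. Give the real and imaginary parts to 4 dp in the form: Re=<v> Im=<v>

Re=-0.0912 Im=-0.0525

First d^3_{-2,0}(β=1.4934), then the phase factors e^{-i(-2)α} and e^{-i(0)γ}:
c=cos(1.493400/2)=0.733934, s=sin(1.493400/2)=0.679220; N=√[1·120·6·6]=65.726707
The bounds max(0,m−m')=2 and min(l+m,l−m')=3 give 2 terms
  k=2: (−1)^0·65.7267/(12)·0.7339^4·0.6792^2 = +0.733180
  k=3: (−1)^1·65.7267/(12)·0.7339^2·0.6792^4 = -0.627940
d^3_{-2,0}(1.4934) = +0.733180 -0.627940 = +0.105241
Phases: e^{-i·(-2)·4.9734}=-0.866813-0.498634i, e^{-i·(0)·5.0491}=+1.000000+0.000000i ⇒ D=-0.091224-0.052477i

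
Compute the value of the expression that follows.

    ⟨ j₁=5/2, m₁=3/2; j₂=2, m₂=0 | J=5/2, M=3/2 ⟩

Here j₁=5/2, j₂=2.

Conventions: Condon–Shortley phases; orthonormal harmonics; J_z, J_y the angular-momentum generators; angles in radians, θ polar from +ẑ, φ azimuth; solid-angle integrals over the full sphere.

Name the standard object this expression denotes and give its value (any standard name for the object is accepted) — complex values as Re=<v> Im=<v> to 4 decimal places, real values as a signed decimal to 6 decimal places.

Clebsch–Gordan coefficient, −√(1/70) ≈ -0.119523

This is a Clebsch–Gordan (vector-coupling) coefficient.
triangle: 2!·3!·2!/8! = 24/40320
(j±m)!: 4!·1!·2!·2!·4!·1! = 2304
prefactor² = (2J+1)·Δ·N² = 288/35
  k=0: +1/(0!·2!·1!·2!·2!·0!) = 1/8
  k=1: −1/(1!·1!·0!·1!·3!·1!) = -1/6
Σ = -1/24  ⇒  CG² = 288/35·(-1/24)² = 1/70
CG = −√(1/70) = -0.119523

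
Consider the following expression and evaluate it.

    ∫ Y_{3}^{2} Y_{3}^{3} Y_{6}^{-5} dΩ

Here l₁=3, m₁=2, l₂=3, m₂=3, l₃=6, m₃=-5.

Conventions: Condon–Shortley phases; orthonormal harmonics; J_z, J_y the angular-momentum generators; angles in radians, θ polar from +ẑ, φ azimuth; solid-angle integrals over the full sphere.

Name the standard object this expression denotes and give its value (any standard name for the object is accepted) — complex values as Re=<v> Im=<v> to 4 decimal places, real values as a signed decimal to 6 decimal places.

This is a Gaunt coefficient — the integral of a triple product of spherical harmonics over the sphere.
Checks pass: Σm=0; 12 even; l₃=6∈[0,6].
(2·3+1)(2·3+1)(2·6+1) = 637
Δ: 0! 6! 6! / 13! → 1/12012
sum: t=0:+1/1296 = 1/1296
3j²(3 3 6; 0 0 0) = Δ·Π!·Σ² = 100/3003  (sign +1)
sum: t=0:+1/86400 = 1/86400
3j²(3 3 6; 2 3 -5) = Δ·Π!·Σ² = 1/26  (sign -1)
combine: 4πI² = 637·100/3003·1/26 = 350/429
take √, sign -1: I = -0.25480060

Gaunt coefficient, -0.254801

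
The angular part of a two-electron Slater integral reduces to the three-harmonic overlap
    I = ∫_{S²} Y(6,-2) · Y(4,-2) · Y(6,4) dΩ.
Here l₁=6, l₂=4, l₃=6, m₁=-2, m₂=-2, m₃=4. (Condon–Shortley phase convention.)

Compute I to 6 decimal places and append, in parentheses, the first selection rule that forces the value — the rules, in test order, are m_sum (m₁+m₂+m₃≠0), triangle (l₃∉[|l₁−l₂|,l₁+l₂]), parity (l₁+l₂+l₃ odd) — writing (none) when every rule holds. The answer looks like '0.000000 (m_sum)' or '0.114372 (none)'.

0.060095 (none)

Checks pass: Σm=0; 16 even; l₃=6∈[2,10].
(2·6+1)(2·4+1)(2·6+1) = 1521
Δ: 4! 8! 4! / 17! → 1/15315300
sum: t=0:+1/829440 t=1:−1/25920 t=2:+1/9216 t=3:−1/25920 t=4:+1/829440 = 7/207360
3j²(6 4 6; 0 0 0) = Δ·Π!·Σ² = 28/2431  (sign +1)
sum: t=0:+1/3870720 t=1:−1/181440 t=2:+1/138240 = 23/11612160
3j²(6 4 6; -2 -2 4) = Δ·Π!·Σ² = 529/204204  (sign +1)
combine: 4πI² = 1521·28/2431·529/204204 = 1587/34969
take √, sign +1: I = 0.06009550
No selection rule forces the value: the integral is nonzero (none).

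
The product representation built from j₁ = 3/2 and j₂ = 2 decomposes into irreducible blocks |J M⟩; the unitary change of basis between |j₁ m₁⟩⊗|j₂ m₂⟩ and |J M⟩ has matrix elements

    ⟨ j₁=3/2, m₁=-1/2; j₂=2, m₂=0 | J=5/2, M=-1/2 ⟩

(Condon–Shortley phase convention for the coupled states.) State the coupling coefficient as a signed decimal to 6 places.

j₁+j₂−J=1  J+j₁−j₂=2  J−j₁+j₂=3  j₁+j₂+J+1=7
(j₁±m₁, j₂±m₂, J±M) = (1,2,2,2,2,3)
P² = 48/35
sum k=0..1:
  [0] +1/4 = 1/4
  [1] −1/2 = -1/2
S = -1/4
C² = P²·S² = 3/35 ; C = -0.292770

-0.292770  (= −√(3/35))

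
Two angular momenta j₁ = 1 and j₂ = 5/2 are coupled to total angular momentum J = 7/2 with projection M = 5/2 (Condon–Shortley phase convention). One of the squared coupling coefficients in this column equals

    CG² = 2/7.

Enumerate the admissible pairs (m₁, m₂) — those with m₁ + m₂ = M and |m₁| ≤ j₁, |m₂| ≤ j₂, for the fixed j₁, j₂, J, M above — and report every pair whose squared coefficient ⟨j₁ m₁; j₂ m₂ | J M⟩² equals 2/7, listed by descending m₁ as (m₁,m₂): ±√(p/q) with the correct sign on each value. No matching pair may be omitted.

Admissible pairs with m₁+m₂ = M = 5/2: (0,5/2), (1,3/2)
  (m₁,m₂)=(1,3/2): CG² = 5/7, CG = +√(5/7)
  (m₁,m₂)=(0,5/2): CG² = 2/7, CG = +√(2/7)   ← matches the target
Pairs with CG² = 2/7: (0,5/2): +√(2/7)

(0,5/2): +√(2/7)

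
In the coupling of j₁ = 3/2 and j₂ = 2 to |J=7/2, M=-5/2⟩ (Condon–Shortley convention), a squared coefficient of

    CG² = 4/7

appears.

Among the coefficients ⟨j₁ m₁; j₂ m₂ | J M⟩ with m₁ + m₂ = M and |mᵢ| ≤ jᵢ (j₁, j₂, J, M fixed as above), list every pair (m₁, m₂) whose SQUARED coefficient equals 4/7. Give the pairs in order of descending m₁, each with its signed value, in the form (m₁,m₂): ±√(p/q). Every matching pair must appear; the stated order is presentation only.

Admissible pairs with m₁+m₂ = M = -5/2: (-3/2,-1), (-1/2,-2)
  (m₁,m₂)=(-1/2,-2): CG² = 3/7, CG = +√(3/7)
  (m₁,m₂)=(-3/2,-1): CG² = 4/7, CG = +√(4/7)   ← matches the target
Pairs with CG² = 4/7: (-3/2,-1): +√(4/7)

(-3/2,-1): +√(4/7)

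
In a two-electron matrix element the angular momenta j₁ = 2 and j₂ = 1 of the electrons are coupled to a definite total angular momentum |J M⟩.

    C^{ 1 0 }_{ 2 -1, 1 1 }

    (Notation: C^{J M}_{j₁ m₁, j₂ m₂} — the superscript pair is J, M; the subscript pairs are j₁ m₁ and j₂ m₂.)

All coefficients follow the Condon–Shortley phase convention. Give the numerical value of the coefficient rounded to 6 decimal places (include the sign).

j₁+j₂−J=2  J+j₁−j₂=2  J−j₁+j₂=0  j₁+j₂+J+1=5
(j₁±m₁, j₂±m₂, J±M) = (1,3,2,0,1,1)
P² = 6/5
sum k=2..2:
  [2] +1/2 = 1/2
S = 1/2
C² = P²·S² = 3/10 ; C = +0.547723

+√(3/10) = +0.547723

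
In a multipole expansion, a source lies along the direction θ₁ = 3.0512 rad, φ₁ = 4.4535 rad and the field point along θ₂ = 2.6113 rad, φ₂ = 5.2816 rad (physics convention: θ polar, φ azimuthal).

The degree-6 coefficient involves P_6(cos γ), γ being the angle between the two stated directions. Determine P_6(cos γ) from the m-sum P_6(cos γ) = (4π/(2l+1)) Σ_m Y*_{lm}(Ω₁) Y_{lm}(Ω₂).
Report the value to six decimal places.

-0.291492

Expand P_6 via completeness: Σ_{m} conj(Y_{6,m}) at Ω₁ times Y_{6,m} at Ω₂ —
  [-6]  conj(Y_{6,-6})(Ω₁) = -0.00000 + 0.00000j ; Y_{6,-6}(Ω₂) = 0.00779 - 0.00219j ; Δ = 0.00000 + 0.00000j
  [-5]  conj(Y_{6,-5})(Ω₁) = 0.00001 + 0.00000j ; Y_{6,-5}(Ω₂) = -0.01392 + 0.04571j ; Δ = -0.00000 + 0.00000j
  [-4]  conj(Y_{6,-4})(Ω₁) = 0.00012 - 0.00020j ; Y_{6,-4}(Ω₂) = -0.10886 - 0.12767j ; Δ = -0.00004 + 0.00001j
  [-3]  conj(Y_{6,-3})(Ω₁) = -0.00265 - 0.00269j ; Y_{6,-3}(Ω₂) = 0.37354 - 0.05143j ; Δ = -0.00113 - 0.00087j
  [-2]  conj(Y_{6,-2})(Ω₁) = -0.03600 + 0.02051j ; Y_{6,-2}(Ω₂) = -0.20530 + 0.44485j ; Δ = -0.00173 - 0.02022j
  [-1]  conj(Y_{6,-1})(Ω₁) = 0.07309 + 0.27600j ; Y_{6,-1}(Ω₂) = -0.09205 - 0.14386j ; Δ = 0.03298 - 0.03592j
  [+0]  conj(Y_{6,0})(Ω₁) = 0.93167 + 0.00000j ; Y_{6,0}(Ω₂) = -0.38824 + 0.00000j ; Δ = -0.36171 + 0.00000j
  [+1]  conj(Y_{6,1})(Ω₁) = -0.07309 + 0.27600j ; Y_{6,1}(Ω₂) = 0.09205 - 0.14386j ; Δ = 0.03298 + 0.03592j
  [+2]  conj(Y_{6,2})(Ω₁) = -0.03600 - 0.02051j ; Y_{6,2}(Ω₂) = -0.20530 - 0.44485j ; Δ = -0.00173 + 0.02022j
  [+3]  conj(Y_{6,3})(Ω₁) = 0.00265 - 0.00269j ; Y_{6,3}(Ω₂) = -0.37354 - 0.05143j ; Δ = -0.00113 + 0.00087j
  [+4]  conj(Y_{6,4})(Ω₁) = 0.00012 + 0.00020j ; Y_{6,4}(Ω₂) = -0.10886 + 0.12767j ; Δ = -0.00004 - 0.00001j
  [+5]  conj(Y_{6,5})(Ω₁) = -0.00001 + 0.00000j ; Y_{6,5}(Ω₂) = 0.01392 + 0.04571j ; Δ = -0.00000 - 0.00000j
  [+6]  conj(Y_{6,6})(Ω₁) = -0.00000 - 0.00000j ; Y_{6,6}(Ω₂) = 0.00779 + 0.00219j ; Δ = 0.00000 - 0.00000j
Total Σ_m = -0.30155 - 0.00000j. Multiply by 0.966644: -0.29149 - 0.00000j. P_6(cos γ) = -0.291492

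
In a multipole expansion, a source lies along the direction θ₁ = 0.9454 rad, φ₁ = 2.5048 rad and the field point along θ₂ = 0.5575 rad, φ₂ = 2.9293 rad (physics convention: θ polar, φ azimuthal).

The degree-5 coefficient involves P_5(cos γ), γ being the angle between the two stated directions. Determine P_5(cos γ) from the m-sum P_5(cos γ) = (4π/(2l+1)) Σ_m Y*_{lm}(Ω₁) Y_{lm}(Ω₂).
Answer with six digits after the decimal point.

Addition theorem: P_5(cos γ) = (4π/11) Σ_m Y*_{lm}(Ω₁) Y_{lm}(Ω₂), m = −5…5:
  m=-5: Y*=(0.162419, -0.006886)  Y=(-0.009381, -0.016797)  product (-0.001639, -0.002664)
  m=-4: Y*=(-0.307534, -0.207887)  Y=(0.064464, 0.073259)  product (-0.004595, -0.035931)
  m=-3: Y*=(0.127994, 0.362316)  Y=(-0.225742, -0.166982)  product (0.031607, -0.103163)
  m=-2: Y*=(0.005375, -0.017549)  Y=(0.425599, 0.192406)  product (0.005664, -0.006435)
  m=-1: Y*=(0.277975, -0.205582)  Y=(-0.299462, -0.064546)  product (-0.096512, 0.043622)
  m=+0: Y*=(-0.108892, -0.000000)  Y=(-0.271819, 0.000000)  product (0.029599, 0.000000)
  m=+1: Y*=(-0.277975, -0.205582)  Y=(0.299462, -0.064546)  product (-0.096512, -0.043622)
  m=+2: Y*=(0.005375, 0.017549)  Y=(0.425599, -0.192406)  product (0.005664, 0.006435)
  m=+3: Y*=(-0.127994, 0.362316)  Y=(0.225742, -0.166982)  product (0.031607, 0.103163)
  m=+4: Y*=(-0.307534, 0.207887)  Y=(0.064464, -0.073259)  product (-0.004595, 0.035931)
  m=+5: Y*=(-0.162419, -0.006886)  Y=(0.009381, -0.016797)  product (-0.001639, 0.002664)
Accumulated sum (-0.101354, 0.000000); after 4π/(2l+1) scaling, (-0.115786, 0.000000) ⇒ P_5 = -0.115786

-0.115786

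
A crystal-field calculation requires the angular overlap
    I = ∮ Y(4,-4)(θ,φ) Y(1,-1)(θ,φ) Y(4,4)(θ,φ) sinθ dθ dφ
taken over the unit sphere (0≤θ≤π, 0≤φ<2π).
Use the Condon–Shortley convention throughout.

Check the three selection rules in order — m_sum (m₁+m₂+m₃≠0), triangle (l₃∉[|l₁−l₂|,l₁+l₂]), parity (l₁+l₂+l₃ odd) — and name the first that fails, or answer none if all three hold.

azimuthal sum: -4 − 1 + 4 = -1  ✗
3 ≤ 4 ≤ 5 (triangle on l)
L = 4 + 1 + 4 = 9 (odd)

m_sum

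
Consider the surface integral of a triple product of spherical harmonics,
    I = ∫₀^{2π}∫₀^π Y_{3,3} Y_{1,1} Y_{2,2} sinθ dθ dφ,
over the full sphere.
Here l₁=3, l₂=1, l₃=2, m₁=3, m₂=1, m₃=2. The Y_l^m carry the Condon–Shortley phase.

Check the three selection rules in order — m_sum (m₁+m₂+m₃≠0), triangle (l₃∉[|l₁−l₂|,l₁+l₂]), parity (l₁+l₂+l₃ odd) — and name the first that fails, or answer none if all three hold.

m₁+m₂+m₃ = 3 + 1 + 2 = 6  ✗
triangle: |3−1|=2 ≤ l₃=2 ≤ 3+1=4
parity: l₁+l₂+l₃ = 6 is even

m_sum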